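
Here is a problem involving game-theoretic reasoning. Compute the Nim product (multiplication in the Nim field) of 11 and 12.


Nim multiplication is bilinear over XOR: (u XOR v) * w = (u*w) XOR (v*w).
So we split each operand into its bit components and XOR the pairwise Nim products.
11 = 1 + 2 + 8 (as XOR of powers of 2).
12 = 4 + 8 (as XOR of powers of 2).
Using the standard Nim-product table on single bits:
  2*2 = 3,   2*4 = 8,   2*8 = 12,
  4*4 = 6,   4*8 = 11,  8*8 = 13,
and  1*x = x (identity), k*l = l*k (commutative).
Pairwise Nim products:
  1 * 4 = 4
  1 * 8 = 8
  2 * 4 = 8
  2 * 8 = 12
  8 * 4 = 11
  8 * 8 = 13
XOR them: 4 XOR 8 XOR 8 XOR 12 XOR 11 XOR 13 = 14.
Result: 11 * 12 = 14 (in Nim).

14


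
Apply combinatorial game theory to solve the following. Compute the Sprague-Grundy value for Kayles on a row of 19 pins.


Kayles: a move removes 1 or 2 adjacent pins from a contiguous row.
Removing pins from a row of k leaves two independent rows (a, b) with a + b = k - 1 (one pin) or a + b = k - 2 (two pins); an end removal gives a = 0.
By Sprague-Grundy, G(k) = mex{ G(a) XOR G(b) } over all these splits. G(0) = 0.
G(1): splits (0,0):0^0=0 -> mex({0}) = 1
G(2): splits (0,1):0^1=1 (0,0):0^0=0 -> mex({0, 1}) = 2
G(3): splits (0,2):0^2=2 (1,1):1^1=0 (0,1):0^1=1 -> mex({0, 1, 2}) = 3
G(4): splits (0,3):0^3=3 (1,2):1^2=3 (0,2):0^2=2 (1,1):1^1=0 -> mex({0, 2, 3}) = 1
G(5): splits (0,4):0^1=1 (1,3):1^3=2 (2,2):2^2=0 (0,3):0^3=3 (1,2):1^2=3 -> mex({0, 1, 2, 3}) = 4
G(6) = mex({0, 1, 2, 4}) = 3
G(7) = mex({0, 1, 3, 4, 5}) = 2
G(8) = mex({0, 2, 3, 5, 6}) = 1
G(9) = mex({0, 1, 2, 3, 6, 7}) = 4
G(10) = mex({0, 1, 3, 4, 5, 7}) = 2
G(11) = mex({0, 1, 2, 3, 4, 5}) = 6
G(12) = mex({0, 1, 2, 3, 5, 6, 7}) = 4
G(13) = mex({0, 2, 3, 4, 6, 7}) = 1
G(14) = mex({0, 1, 4, 5, 6, 7}) = 2
G(15) = mex({0, 1, 2, 3, 4, 5, 6}) = 7
G(16) = mex({0, 2, 3, 5, 6, 7}) = 1
G(17) = mex({0, 1, 2, 3, 5, 6, 7}) = 4
G(18) = mex({0, 1, 2, 4, 5, 6}) = 3
G(19) = mex({0, 1, 3, 4, 5, 7}) = 2
Therefore G(19) = 2.

2


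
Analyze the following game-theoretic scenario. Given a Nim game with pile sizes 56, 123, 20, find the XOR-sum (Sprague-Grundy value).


We need the XOR (exclusive or) of all pile sizes.
After XOR-ing pile 1 (size 56): 0 XOR 56 = 56
After XOR-ing pile 2 (size 123): 56 XOR 123 = 67
After XOR-ing pile 3 (size 20): 67 XOR 20 = 87
The Nim-value of this position is 87.

87


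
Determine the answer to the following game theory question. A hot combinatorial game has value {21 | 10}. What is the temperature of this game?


The game is {21 | 10}, a switch {a | b} with numbers a > b.
Cooling {a | b} by t gives {a - t | b + t}, which stops being hot when a - t = b + t, i.e. at t = (a - b)/2. So the temperature of a switch is (a - b)/2.
Temperature = (Left option - Right option) / 2
= (21 - (10)) / 2
= 11 / 2
= 11/2

11/2


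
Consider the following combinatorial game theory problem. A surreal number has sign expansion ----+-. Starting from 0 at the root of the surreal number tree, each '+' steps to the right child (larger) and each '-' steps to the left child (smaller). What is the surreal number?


Sign expansion: ----+-
Rule: track bounds (lo, hi), initially (-inf, +inf). On '+', the current value becomes lo and we move to the simplest number in (value, hi): value + 1 if hi = +inf, otherwise the midpoint (value + hi)/2. On '-', the current value becomes hi and we move to value - 1 if lo = -inf, otherwise the midpoint (lo + value)/2.
Start at 0.
Step 1: sign = -, move left. Bounds: (-inf, 0). Value = -1
Step 2: sign = -, move left. Bounds: (-inf, -1). Value = -2
Step 3: sign = -, move left. Bounds: (-inf, -2). Value = -3
Step 4: sign = -, move left. Bounds: (-inf, -3). Value = -4
Step 5: sign = +, move right. Bounds: (-4, -3). Value = -7/2
Step 6: sign = -, move left. Bounds: (-4, -7/2). Value = -15/4
The surreal number with sign expansion ----+- is -15/4.

-15/4


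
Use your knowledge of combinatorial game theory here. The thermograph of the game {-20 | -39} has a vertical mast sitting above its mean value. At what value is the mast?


Game = {-20 | -39}, a switch {a | b} with numbers a > b.
Its thermograph has left wall a - t and right wall b + t, which meet at t = (a - b)/2, where both equal (a + b)/2. So the mast (mean value) is at (a + b)/2.
Mean = (-20 + (-39))/2 = -59/2 = -59/2

-59/2


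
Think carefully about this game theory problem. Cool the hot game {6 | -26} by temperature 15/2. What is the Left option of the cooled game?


Original game: {6 | -26} (a switch {a | b} with a > b).
Cooling by t (for t below the temperature (a - b)/2 = 16) taxes each move by t: {a | b} cooled by t is {a - t | b + t}.
Cooling amount: t = 15/2
Cooled Left option: 6 - 15/2 = -3/2
Cooled Right option: -26 + 15/2 = -37/2
Cooled game: {-3/2 | -37/2}
Left option = -3/2

-3/2


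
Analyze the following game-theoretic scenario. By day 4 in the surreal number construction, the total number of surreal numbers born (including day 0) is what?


Day 0: {|} = 0 is born. Count = 1.
Day n: the number of surreal numbers born by day n is 2^(n+1) - 1.
By day 0: 2^1 - 1 = 1
By day 1: 2^2 - 1 = 3
By day 2: 2^3 - 1 = 7
By day 3: 2^4 - 1 = 15
By day 4: 2^5 - 1 = 31
By day 4: 31 surreal numbers.

31


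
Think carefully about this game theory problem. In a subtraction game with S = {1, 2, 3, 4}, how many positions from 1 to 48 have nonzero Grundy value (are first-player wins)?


Subtraction set S = {1, 2, 3, 4}, so G(n) = n mod 5.
G(n) = 0 when n is a multiple of 5.
Multiples of 5 in [1, 48]: 9
N-positions (nonzero Grundy) = 48 - 9 = 39

39


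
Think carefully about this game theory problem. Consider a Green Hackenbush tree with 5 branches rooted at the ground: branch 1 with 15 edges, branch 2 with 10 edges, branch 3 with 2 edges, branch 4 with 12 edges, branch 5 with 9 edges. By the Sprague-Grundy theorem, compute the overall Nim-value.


The tree has 5 branches from the ground vertex.
In Green Hackenbush, the Nim-value of a simple path of length k is k.
Branch 1: length 15, Nim-value = 15
Branch 2: length 10, Nim-value = 10
Branch 3: length 2, Nim-value = 2
Branch 4: length 12, Nim-value = 12
Branch 5: length 9, Nim-value = 9
Total Nim-value = XOR of all branch values:
0 XOR 15 = 15
15 XOR 10 = 5
5 XOR 2 = 7
7 XOR 12 = 11
11 XOR 9 = 2
Nim-value of the tree = 2

2


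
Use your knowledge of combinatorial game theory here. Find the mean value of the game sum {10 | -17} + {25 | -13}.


G1 = {10 | -17}, G2 = {25 | -13}
Each is a switch {a | b} with numbers a > b; its mean value is (a + b)/2, and mean value is additive over game sums: m(G1 + G2) = m(G1) + m(G2).
Mean of G1 = (10 + (-17))/2 = -7/2 = -7/2
Mean of G2 = (25 + (-13))/2 = 12/2 = 6
Mean of G1 + G2 = -7/2 + 6 = 5/2

5/2


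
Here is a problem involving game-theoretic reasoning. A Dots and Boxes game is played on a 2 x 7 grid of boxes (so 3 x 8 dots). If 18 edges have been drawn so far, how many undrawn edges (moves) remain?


Grid: 2 x 7 boxes, i.e. 3 rows and 8 columns of dots.
Horizontal edges: (rows + 1) * cols = 3 * 7 = 21
Vertical edges: rows * (cols + 1) = 2 * 8 = 16
Total edges: 21 + 16 = 37
Edges drawn: 18
Remaining: 37 - 18 = 19

19


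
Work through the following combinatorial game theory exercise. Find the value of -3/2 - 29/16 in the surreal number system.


x = -3/2, y = 29/16
Converting to common denominator: 16
x = -24/16, y = 29/16
x - y = -3/2 - 29/16 = -53/16

-53/16


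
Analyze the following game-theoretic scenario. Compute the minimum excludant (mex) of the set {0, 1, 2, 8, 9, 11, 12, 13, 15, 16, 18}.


Set = {0, 1, 2, 8, 9, 11, 12, 13, 15, 16, 18}
0 is in the set.
1 is in the set.
2 is in the set.
3 is NOT in the set. This is the mex.
mex = 3

3


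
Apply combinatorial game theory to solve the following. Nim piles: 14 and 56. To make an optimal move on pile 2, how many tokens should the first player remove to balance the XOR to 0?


Piles: 14 and 56
Current XOR: 14 XOR 56 = 54 (non-zero, so this is an N-position).
To make the XOR zero, we need to find a move that balances the piles.
For pile 2 (size 56): target = 56 XOR 54 = 14
We reduce pile 2 from 56 to 14.
Tokens removed: 56 - 14 = 42
Verification: 14 XOR 14 = 0

42


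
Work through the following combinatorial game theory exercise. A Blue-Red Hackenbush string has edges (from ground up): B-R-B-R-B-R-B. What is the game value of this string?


Edges (from ground): B-R-B-R-B-R-B
By Berlekamp's sign-expansion rule, a Blue-Red Hackenbush stalk has the value of the surreal number whose sign sequence is the edge sequence with B -> + and R -> -.
Sign sequence: +-+-+-+
Trace the sign expansion in the surreal number tree, starting from 0:
Edge 1: B (sign +) -> bounds (0, +inf), value = 1
Edge 2: R (sign -) -> bounds (0, 1), value = 1/2
Edge 3: B (sign +) -> bounds (1/2, 1), value = 3/4
Edge 4: R (sign -) -> bounds (1/2, 3/4), value = 5/8
Edge 5: B (sign +) -> bounds (5/8, 3/4), value = 11/16
Edge 6: R (sign -) -> bounds (5/8, 11/16), value = 21/32
Edge 7: B (sign +) -> bounds (21/32, 11/16), value = 43/64
Game value = 43/64

43/64


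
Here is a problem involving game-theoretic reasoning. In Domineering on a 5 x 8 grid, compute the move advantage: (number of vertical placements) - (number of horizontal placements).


Board is 5 x 8 (rows x cols).
Left (vertical) placements: (rows-1) * cols = 4 * 8 = 32
Right (horizontal) placements: rows * (cols-1) = 5 * 7 = 35
Advantage = Left - Right = 32 - 35 = -3

-3


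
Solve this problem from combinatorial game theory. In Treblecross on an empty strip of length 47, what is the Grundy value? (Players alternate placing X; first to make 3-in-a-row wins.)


Treblecross: place X on empty cells; 3-in-a-row wins.
Playing within two cells of an existing X lets the opponent win at once, so sensible play treats the cells i-2..i+2 around each X as dead. The player left with no safe cell loses, so this is a normal-play take-away game on strips of safe cells.
Placing X at cell i (0-indexed) of a strip of k safe cells leaves independent strips of sizes max(0, i-2) and max(0, k-i-3). Hence G(k) = mex{ G(max(0,i-2)) XOR G(max(0,k-i-3)) : 0 <= i < k }, with G(0) = 0.
G(1): splits (0,0):0^0=0 -> mex({0}) = 1
G(2): splits (0,0):0^0=0 -> mex({0}) = 1
G(3): splits (0,0):0^0=0 -> mex({0}) = 1
G(4): splits (0,1):0^1=1 (0,0):0^0=0 -> mex({0, 1}) = 2
G(5): splits (0,2):0^1=1 (0,1):0^1=1 (0,0):0^0=0 -> mex({0, 1}) = 2
G(6) = mex({1}) = 0
G(7) = mex({0, 1, 2}) = 3
G(8) = mex({0, 1, 2}) = 3
G(9) = mex({0, 2}) = 1
G(10) = mex({0, 2, 3}) = 1
G(11) = mex({0, 3}) = 1
G(12) = mex({1, 3}) = 0
G(13) = mex({0, 1, 2, 3}) = 4
G(14) = mex({0, 1, 2}) = 3
G(15) = mex({0, 1, 2}) = 3
G(16) = mex({0, 1, 2, 4}) = 3
G(17) = mex({0, 1, 3, 4}) = 2
G(18) = mex({0, 1, 3, 4}) = 2
G(19) = mex({0, 1, 3, 5}) = 2
G(20) = mex({0, 1, 2, 3, 5}) = 4
G(21) = mex({0, 1, 2, 3, 5}) = 4
G(22) = mex({1, 2, 6}) = 0
G(23) = mex({0, 1, 2, 3, 4, 6}) = 5
G(24) = mex({0, 1, 2, 3, 4}) = 5
G(25) = mex({0, 1, 3, 4, 7}) = 2
G(26) = mex({0, 1, 3, 4, 5, 7}) = 2
G(27) = mex({0, 1, 3, 5}) = 2
G(28) = mex({0, 1, 2, 5}) = 3
G(29) = mex({0, 1, 2, 4, 5, 6}) = 3
G(30) = mex({1, 2, 4, 6}) = 0
G(31) = mex({0, 1, 2, 3, 4, 6}) = 5
G(32) = mex({1, 2, 3, 4, 7}) = 0
G(33) = mex({0, 3, 7}) = 1
G(34) = mex({0, 2, 3, 5, 7}) = 1
G(35) = mex({0, 2, 3, 5, 6}) = 1
G(36) = mex({0, 1, 2, 5, 6}) = 3
G(37) = mex({0, 1, 2, 4, 5, 6}) = 3
G(38) = mex({0, 1, 2, 4}) = 3
G(39) = mex({0, 1, 2, 3, 4, 7}) = 5
G(40) = mex({0, 1, 2, 3, 4, 5, 7}) = 6
G(41) = mex({0, 1, 2, 3, 5, 7}) = 4
G(42) = mex({0, 1, 2, 3, 5, 6, 7}) = 4
G(43) = mex({0, 2, 3, 5, 6}) = 1
G(44) = mex({1, 2, 3, 4, 5, 6}) = 0
G(45) = mex({0, 1, 2, 3, 4, 6, 7}) = 5
G(46) = mex({0, 1, 2, 3, 4, 7}) = 5
G(47) = mex({0, 1, 2, 3, 4, 5, 7}) = 6
Therefore G(47) = 6.

6


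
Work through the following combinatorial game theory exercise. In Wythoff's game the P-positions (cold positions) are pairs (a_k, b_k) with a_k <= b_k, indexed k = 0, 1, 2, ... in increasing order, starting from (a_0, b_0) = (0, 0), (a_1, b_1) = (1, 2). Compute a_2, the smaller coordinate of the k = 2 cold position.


By Wythoff's theorem, a_k = floor(k * phi) and b_k = floor(k * phi^2) = a_k + k, where phi = (1 + sqrt(5))/2 is the golden ratio.
phi = (1 + sqrt(5))/2 = 1.618034
k = 2
k * phi = 2 * 1.618034 = 3.236068
a_2 = floor(k * phi) = 3

3


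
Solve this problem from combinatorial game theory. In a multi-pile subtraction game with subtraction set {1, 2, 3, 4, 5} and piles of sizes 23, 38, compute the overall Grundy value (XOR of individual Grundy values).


Subtraction set: {1, 2, 3, 4, 5}
For this subtraction set, G(n) = n mod 6 (period = max + 1 = 6).
Pile 1 (size 23): G(23) = 23 mod 6 = 5
Pile 2 (size 38): G(38) = 38 mod 6 = 2
Total Grundy value = XOR of all: 5 XOR 2 = 7

7


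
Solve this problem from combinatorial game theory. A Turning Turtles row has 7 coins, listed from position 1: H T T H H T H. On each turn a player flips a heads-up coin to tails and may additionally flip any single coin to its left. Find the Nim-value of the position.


Coins: H T T H H T H
Key fact: a single head at position k behaves exactly like a Nim heap of size k (turning it to T and optionally flipping a coin at j < k corresponds to moving the heap from k to j, or to 0), and heads combine as a disjunctive sum (two heads at the same place would cancel, matching j XOR j = 0). So the Nim-value is the XOR of the 1-indexed positions of the heads.
Face-up positions (1-indexed): [1, 4, 5, 7]
XOR 0 with 1: 0 XOR 1 = 1
XOR 1 with 4: 1 XOR 4 = 5
XOR 5 with 5: 5 XOR 5 = 0
XOR 0 with 7: 0 XOR 7 = 7
Nim-value = 7

7


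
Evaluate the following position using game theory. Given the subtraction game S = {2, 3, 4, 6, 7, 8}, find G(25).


The subtraction set is S = {2, 3, 4, 6, 7, 8}.
G(k) = mex{ G(k - s) : s in S, s <= k }. We compute iteratively: G(0) = 0.
G(1) = mex({}) = 0
G(2) = mex({0}) = 1
G(3) = mex({0}) = 1
G(4) = mex({0, 1}) = 2
G(5) = mex({0, 1}) = 2
G(6) = mex({0, 1, 2}) = 3
G(7) = mex({0, 1, 2}) = 3
G(8) = mex({0, 1, 2, 3}) = 4
G(9) = mex({0, 1, 2, 3}) = 4
G(10) = mex({1, 2, 3, 4}) = 0
G(11) = mex({1, 2, 3, 4}) = 0
G(12) = mex({0, 2, 3, 4}) = 1
G(13) = mex({0, 2, 3, 4}) = 1
G(14) = mex({0, 1, 3, 4}) = 2
G(15) = mex({0, 1, 3, 4}) = 2
G(16) = mex({0, 1, 2, 4}) = 3
G(17) = mex({0, 1, 2, 4}) = 3
Observe that G(10)..G(17) = 0, 0, 1, 1, 2, 2, 3, 3 repeats G(0)..G(7) = 0, 0, 1, 1, 2, 2, 3, 3.
For k >= max(S) = 8, G(k) is determined by the previous 8 values G(k-8)..G(k-1); a window of 8 consecutive values has recurred shifted by 10, so by induction G(k + 10) = G(k) for all k >= 0: the sequence is periodic from the start with period 10.
One period: G(0..9) = 0, 0, 1, 1, 2, 2, 3, 3, 4, 4.
25 mod 10 = 5, so G(25) = G(5) = 2.

2


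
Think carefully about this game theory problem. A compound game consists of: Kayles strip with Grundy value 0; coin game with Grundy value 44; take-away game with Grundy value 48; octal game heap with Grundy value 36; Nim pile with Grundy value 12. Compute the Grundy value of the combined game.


By the Sprague-Grundy theorem, the Grundy value of a sum of games is the XOR of individual Grundy values.
Kayles strip: Grundy value = 0. Running XOR: 0 XOR 0 = 0
coin game: Grundy value = 44. Running XOR: 0 XOR 44 = 44
take-away game: Grundy value = 48. Running XOR: 44 XOR 48 = 28
octal game heap: Grundy value = 36. Running XOR: 28 XOR 36 = 56
Nim pile: Grundy value = 12. Running XOR: 56 XOR 12 = 52
The combined Grundy value is 52.

52


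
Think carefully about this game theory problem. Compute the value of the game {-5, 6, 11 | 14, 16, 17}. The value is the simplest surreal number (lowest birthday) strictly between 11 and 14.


Left options: {-5, 6, 11}, max = 11
Right options: {14, 16, 17}, min = 14
All options are numbers and max(Left) < min(Right), so by the simplicity theorem the value is the simplest (earliest-born) number strictly between 11 and 14.
Integers 12 through 13 all lie strictly between 11 and 14.
Among integers, the simplest (lowest birthday = smallest |n|; 0 is born on day 0, +-n on day n) is 12.
No non-integer in the interval can be simpler: if x is a non-integer in the interval, then floor(x) or ceil(x) also lies in the interval (the interval contains an integer), and both are proper prefixes of x's sign expansion, i.e. born earlier. So the game value is 12.
Game value = 12

12


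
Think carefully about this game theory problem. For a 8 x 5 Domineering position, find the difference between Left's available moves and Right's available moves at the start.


Board is 8 x 5 (rows x cols).
Left (vertical) placements: (rows-1) * cols = 7 * 5 = 35
Right (horizontal) placements: rows * (cols-1) = 8 * 4 = 32
Advantage = Left - Right = 35 - 32 = 3

3


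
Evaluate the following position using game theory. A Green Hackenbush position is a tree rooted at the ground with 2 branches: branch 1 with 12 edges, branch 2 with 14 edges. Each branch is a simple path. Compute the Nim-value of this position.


The tree has 2 branches from the ground vertex.
In Green Hackenbush, the Nim-value of a simple path of length k is k.
Branch 1: length 12, Nim-value = 12
Branch 2: length 14, Nim-value = 14
Total Nim-value = XOR of all branch values:
0 XOR 12 = 12
12 XOR 14 = 2
Nim-value of the tree = 2

2


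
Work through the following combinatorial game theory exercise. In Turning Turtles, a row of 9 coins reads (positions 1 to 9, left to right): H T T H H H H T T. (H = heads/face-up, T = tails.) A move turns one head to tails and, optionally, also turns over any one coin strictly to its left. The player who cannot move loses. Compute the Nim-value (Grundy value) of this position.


Coins: H T T H H H H T T
Key fact: a single head at position k behaves exactly like a Nim heap of size k (turning it to T and optionally flipping a coin at j < k corresponds to moving the heap from k to j, or to 0), and heads combine as a disjunctive sum (two heads at the same place would cancel, matching j XOR j = 0). So the Nim-value is the XOR of the 1-indexed positions of the heads.
Face-up positions (1-indexed): [1, 4, 5, 6, 7]
XOR 0 with 1: 0 XOR 1 = 1
XOR 1 with 4: 1 XOR 4 = 5
XOR 5 with 5: 5 XOR 5 = 0
XOR 0 with 6: 0 XOR 6 = 6
XOR 6 with 7: 6 XOR 7 = 1
Nim-value = 1

1


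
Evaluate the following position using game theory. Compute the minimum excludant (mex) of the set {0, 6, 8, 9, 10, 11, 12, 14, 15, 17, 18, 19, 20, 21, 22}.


Set = {0, 6, 8, 9, 10, 11, 12, 14, 15, 17, 18, 19, 20, 21, 22}
0 is in the set.
1 is NOT in the set. This is the mex.
mex = 1

1


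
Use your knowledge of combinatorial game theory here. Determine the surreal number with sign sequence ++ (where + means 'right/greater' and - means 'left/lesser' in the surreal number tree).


Sign expansion: ++
Rule: track bounds (lo, hi), initially (-inf, +inf). On '+', the current value becomes lo and we move to the simplest number in (value, hi): value + 1 if hi = +inf, otherwise the midpoint (value + hi)/2. On '-', the current value becomes hi and we move to value - 1 if lo = -inf, otherwise the midpoint (lo + value)/2.
Start at 0.
Step 1: sign = +, move right. Bounds: (0, +inf). Value = 1
Step 2: sign = +, move right. Bounds: (1, +inf). Value = 2
The surreal number with sign expansion ++ is 2.

2


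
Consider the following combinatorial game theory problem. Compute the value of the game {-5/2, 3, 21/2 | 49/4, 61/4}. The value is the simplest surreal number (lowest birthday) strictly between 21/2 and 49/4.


Left options: {-5/2, 3, 21/2}, max = 21/2
Right options: {49/4, 61/4}, min = 49/4
All options are numbers and max(Left) < min(Right), so by the simplicity theorem the value is the simplest (earliest-born) number strictly between 21/2 and 49/4.
Integers 11 through 12 all lie strictly between 21/2 and 49/4.
Among integers, the simplest (lowest birthday = smallest |n|; 0 is born on day 0, +-n on day n) is 11.
No non-integer in the interval can be simpler: if x is a non-integer in the interval, then floor(x) or ceil(x) also lies in the interval (the interval contains an integer), and both are proper prefixes of x's sign expansion, i.e. born earlier. So the game value is 11.
Game value = 11

11


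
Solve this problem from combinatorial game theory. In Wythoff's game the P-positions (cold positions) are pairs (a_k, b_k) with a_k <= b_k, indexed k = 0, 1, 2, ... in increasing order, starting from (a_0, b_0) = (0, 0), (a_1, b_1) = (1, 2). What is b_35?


By Wythoff's theorem, a_k = floor(k * phi) and b_k = floor(k * phi^2) = a_k + k, where phi = (1 + sqrt(5))/2 is the golden ratio.
phi = (1 + sqrt(5))/2 = 1.618034
phi^2 = phi + 1 = 2.618034
k = 35
k * phi^2 = 35 * 2.618034 = 91.631190
b_35 = floor(k * phi^2) = 91 (check: a_35 + k = 56 + 35 = 91)

91


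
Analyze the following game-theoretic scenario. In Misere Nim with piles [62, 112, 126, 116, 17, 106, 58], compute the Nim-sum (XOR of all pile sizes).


We need the XOR (exclusive or) of all pile sizes.
After XOR-ing pile 1 (size 62): 0 XOR 62 = 62
After XOR-ing pile 2 (size 112): 62 XOR 112 = 78
After XOR-ing pile 3 (size 126): 78 XOR 126 = 48
After XOR-ing pile 4 (size 116): 48 XOR 116 = 68
After XOR-ing pile 5 (size 17): 68 XOR 17 = 85
After XOR-ing pile 6 (size 106): 85 XOR 106 = 63
After XOR-ing pile 7 (size 58): 63 XOR 58 = 5
The Nim-value of this position is 5.

5


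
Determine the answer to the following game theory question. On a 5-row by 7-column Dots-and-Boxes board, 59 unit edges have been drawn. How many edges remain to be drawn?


Grid: 5 x 7 boxes, i.e. 6 rows and 8 columns of dots.
Horizontal edges: (rows + 1) * cols = 6 * 7 = 42
Vertical edges: rows * (cols + 1) = 5 * 8 = 40
Total edges: 42 + 40 = 82
Edges drawn: 59
Remaining: 82 - 59 = 23

23


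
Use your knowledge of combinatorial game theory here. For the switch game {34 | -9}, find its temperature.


The game is {34 | -9}, a switch {a | b} with numbers a > b.
Cooling {a | b} by t gives {a - t | b + t}, which stops being hot when a - t = b + t, i.e. at t = (a - b)/2. So the temperature of a switch is (a - b)/2.
Temperature = (Left option - Right option) / 2
= (34 - (-9)) / 2
= 43 / 2
= 43/2

43/2


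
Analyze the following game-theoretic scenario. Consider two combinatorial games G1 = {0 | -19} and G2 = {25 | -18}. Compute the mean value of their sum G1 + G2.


G1 = {0 | -19}, G2 = {25 | -18}
Each is a switch {a | b} with numbers a > b; its mean value is (a + b)/2, and mean value is additive over game sums: m(G1 + G2) = m(G1) + m(G2).
Mean of G1 = (0 + (-19))/2 = -19/2 = -19/2
Mean of G2 = (25 + (-18))/2 = 7/2 = 7/2
Mean of G1 + G2 = -19/2 + 7/2 = -6

-6


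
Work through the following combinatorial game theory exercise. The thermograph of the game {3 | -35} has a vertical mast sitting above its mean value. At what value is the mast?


Game = {3 | -35}, a switch {a | b} with numbers a > b.
Its thermograph has left wall a - t and right wall b + t, which meet at t = (a - b)/2, where both equal (a + b)/2. So the mast (mean value) is at (a + b)/2.
Mean = (3 + (-35))/2 = -32/2 = -16

-16


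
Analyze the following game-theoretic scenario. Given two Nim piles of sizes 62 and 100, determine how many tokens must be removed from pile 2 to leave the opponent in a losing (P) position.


Piles: 62 and 100
Current XOR: 62 XOR 100 = 90 (non-zero, so this is an N-position).
To make the XOR zero, we need to find a move that balances the piles.
For pile 2 (size 100): target = 100 XOR 90 = 62
We reduce pile 2 from 100 to 62.
Tokens removed: 100 - 62 = 38
Verification: 62 XOR 62 = 0

38


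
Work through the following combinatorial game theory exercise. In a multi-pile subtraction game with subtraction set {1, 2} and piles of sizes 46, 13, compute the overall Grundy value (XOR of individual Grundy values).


Subtraction set: {1, 2}
For this subtraction set, G(n) = n mod 3 (period = max + 1 = 3).
Pile 1 (size 46): G(46) = 46 mod 3 = 1
Pile 2 (size 13): G(13) = 13 mod 3 = 1
Total Grundy value = XOR of all: 1 XOR 1 = 0

0


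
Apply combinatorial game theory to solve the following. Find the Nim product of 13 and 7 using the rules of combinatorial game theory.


Nim multiplication is bilinear over XOR: (u XOR v) * w = (u*w) XOR (v*w).
So we split each operand into its bit components and XOR the pairwise Nim products.
13 = 1 + 4 + 8 (as XOR of powers of 2).
7 = 1 + 2 + 4 (as XOR of powers of 2).
Using the standard Nim-product table on single bits:
  2*2 = 3,   2*4 = 8,   2*8 = 12,
  4*4 = 6,   4*8 = 11,  8*8 = 13,
and  1*x = x (identity), k*l = l*k (commutative).
Pairwise Nim products:
  1 * 1 = 1
  1 * 2 = 2
  1 * 4 = 4
  4 * 1 = 4
  4 * 2 = 8
  4 * 4 = 6
  8 * 1 = 8
  8 * 2 = 12
  8 * 4 = 11
XOR them: 1 XOR 2 XOR 4 XOR 4 XOR 8 XOR 6 XOR 8 XOR 12 XOR 11 = 2.
Result: 13 * 7 = 2 (in Nim).

2


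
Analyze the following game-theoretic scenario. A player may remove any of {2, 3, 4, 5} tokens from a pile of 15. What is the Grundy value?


The subtraction set is S = {2, 3, 4, 5}.
G(k) = mex{ G(k - s) : s in S, s <= k }. We compute iteratively: G(0) = 0.
G(1) = mex({}) = 0
G(2) = mex({0}) = 1
G(3) = mex({0}) = 1
G(4) = mex({0, 1}) = 2
G(5) = mex({0, 1}) = 2
G(6) = mex({0, 1, 2}) = 3
G(7) = mex({1, 2}) = 0
G(8) = mex({1, 2, 3}) = 0
G(9) = mex({0, 2, 3}) = 1
G(10) = mex({0, 2, 3}) = 1
G(11) = mex({0, 1, 3}) = 2
Observe that G(7)..G(11) = 0, 0, 1, 1, 2 repeats G(0)..G(4) = 0, 0, 1, 1, 2.
For k >= max(S) = 5, G(k) is determined by the previous 5 values G(k-5)..G(k-1); a window of 5 consecutive values has recurred shifted by 7, so by induction G(k + 7) = G(k) for all k >= 0: the sequence is periodic from the start with period 7.
One period: G(0..6) = 0, 0, 1, 1, 2, 2, 3.
15 mod 7 = 1, so G(15) = G(1) = 0.

0


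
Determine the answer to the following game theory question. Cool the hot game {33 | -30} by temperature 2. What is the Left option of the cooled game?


Original game: {33 | -30} (a switch {a | b} with a > b).
Cooling by t (for t below the temperature (a - b)/2 = 63/2) taxes each move by t: {a | b} cooled by t is {a - t | b + t}.
Cooling amount: t = 2
Cooled Left option: 33 - 2 = 31
Cooled Right option: -30 + 2 = -28
Cooled game: {31 | -28}
Left option = 31

31


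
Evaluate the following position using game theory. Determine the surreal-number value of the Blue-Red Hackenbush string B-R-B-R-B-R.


Edges (from ground): B-R-B-R-B-R
By Berlekamp's sign-expansion rule, a Blue-Red Hackenbush stalk has the value of the surreal number whose sign sequence is the edge sequence with B -> + and R -> -.
Sign sequence: +-+-+-
Trace the sign expansion in the surreal number tree, starting from 0:
Edge 1: B (sign +) -> bounds (0, +inf), value = 1
Edge 2: R (sign -) -> bounds (0, 1), value = 1/2
Edge 3: B (sign +) -> bounds (1/2, 1), value = 3/4
Edge 4: R (sign -) -> bounds (1/2, 3/4), value = 5/8
Edge 5: B (sign +) -> bounds (5/8, 3/4), value = 11/16
Edge 6: R (sign -) -> bounds (5/8, 11/16), value = 21/32
Game value = 21/32

21/32


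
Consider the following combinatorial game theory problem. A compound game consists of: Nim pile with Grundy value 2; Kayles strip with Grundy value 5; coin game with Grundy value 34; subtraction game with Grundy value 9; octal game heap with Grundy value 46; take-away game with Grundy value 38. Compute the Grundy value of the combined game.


By the Sprague-Grundy theorem, the Grundy value of a sum of games is the XOR of individual Grundy values.
Nim pile: Grundy value = 2. Running XOR: 0 XOR 2 = 2
Kayles strip: Grundy value = 5. Running XOR: 2 XOR 5 = 7
coin game: Grundy value = 34. Running XOR: 7 XOR 34 = 37
subtraction game: Grundy value = 9. Running XOR: 37 XOR 9 = 44
octal game heap: Grundy value = 46. Running XOR: 44 XOR 46 = 2
take-away game: Grundy value = 38. Running XOR: 2 XOR 38 = 36
The combined Grundy value is 36.

36


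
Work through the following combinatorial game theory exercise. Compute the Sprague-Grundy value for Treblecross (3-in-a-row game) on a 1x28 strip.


Treblecross: place X on empty cells; 3-in-a-row wins.
Playing within two cells of an existing X lets the opponent win at once, so sensible play treats the cells i-2..i+2 around each X as dead. The player left with no safe cell loses, so this is a normal-play take-away game on strips of safe cells.
Placing X at cell i (0-indexed) of a strip of k safe cells leaves independent strips of sizes max(0, i-2) and max(0, k-i-3). Hence G(k) = mex{ G(max(0,i-2)) XOR G(max(0,k-i-3)) : 0 <= i < k }, with G(0) = 0.
G(1): splits (0,0):0^0=0 -> mex({0}) = 1
G(2): splits (0,0):0^0=0 -> mex({0}) = 1
G(3): splits (0,0):0^0=0 -> mex({0}) = 1
G(4): splits (0,1):0^1=1 (0,0):0^0=0 -> mex({0, 1}) = 2
G(5): splits (0,2):0^1=1 (0,1):0^1=1 (0,0):0^0=0 -> mex({0, 1}) = 2
G(6) = mex({1}) = 0
G(7) = mex({0, 1, 2}) = 3
G(8) = mex({0, 1, 2}) = 3
G(9) = mex({0, 2}) = 1
G(10) = mex({0, 2, 3}) = 1
G(11) = mex({0, 3}) = 1
G(12) = mex({1, 3}) = 0
G(13) = mex({0, 1, 2, 3}) = 4
G(14) = mex({0, 1, 2}) = 3
G(15) = mex({0, 1, 2}) = 3
G(16) = mex({0, 1, 2, 4}) = 3
G(17) = mex({0, 1, 3, 4}) = 2
G(18) = mex({0, 1, 3, 4}) = 2
G(19) = mex({0, 1, 3, 5}) = 2
G(20) = mex({0, 1, 2, 3, 5}) = 4
G(21) = mex({0, 1, 2, 3, 5}) = 4
G(22) = mex({1, 2, 6}) = 0
G(23) = mex({0, 1, 2, 3, 4, 6}) = 5
G(24) = mex({0, 1, 2, 3, 4}) = 5
G(25) = mex({0, 1, 3, 4, 7}) = 2
G(26) = mex({0, 1, 3, 4, 5, 7}) = 2
G(27) = mex({0, 1, 3, 5}) = 2
G(28) = mex({0, 1, 2, 5}) = 3
Therefore G(28) = 3.

3


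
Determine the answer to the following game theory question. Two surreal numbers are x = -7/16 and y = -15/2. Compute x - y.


x = -7/16, y = -15/2
Converting to common denominator: 16
x = -7/16, y = -120/16
x - y = -7/16 - -15/2 = 113/16

113/16


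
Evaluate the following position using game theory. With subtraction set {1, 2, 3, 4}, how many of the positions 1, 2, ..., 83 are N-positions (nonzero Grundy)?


Subtraction set S = {1, 2, 3, 4}, so G(n) = n mod 5.
G(n) = 0 when n is a multiple of 5.
Multiples of 5 in [1, 83]: 16
N-positions (nonzero Grundy) = 83 - 16 = 67

67


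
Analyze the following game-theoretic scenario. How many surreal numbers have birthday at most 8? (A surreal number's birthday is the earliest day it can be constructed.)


Day 0: {|} = 0 is born. Count = 1.
Day n: the number of surreal numbers born by day n is 2^(n+1) - 1.
By day 0: 2^1 - 1 = 1
By day 1: 2^2 - 1 = 3
By day 2: 2^3 - 1 = 7
By day 3: 2^4 - 1 = 15
By day 4: 2^5 - 1 = 31
By day 5: 2^6 - 1 = 63
By day 6: 2^7 - 1 = 127
By day 7: 2^8 - 1 = 255
By day 8: 2^9 - 1 = 511
By day 8: 511 surreal numbers.

511


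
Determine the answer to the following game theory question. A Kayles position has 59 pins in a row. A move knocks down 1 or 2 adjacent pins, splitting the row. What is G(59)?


Kayles: a move removes 1 or 2 adjacent pins from a contiguous row.
Removing pins from a row of k leaves two independent rows (a, b) with a + b = k - 1 (one pin) or a + b = k - 2 (two pins); an end removal gives a = 0.
By Sprague-Grundy, G(k) = mex{ G(a) XOR G(b) } over all these splits. G(0) = 0.
G(1): splits (0,0):0^0=0 -> mex({0}) = 1
G(2): splits (0,1):0^1=1 (0,0):0^0=0 -> mex({0, 1}) = 2
G(3): splits (0,2):0^2=2 (1,1):1^1=0 (0,1):0^1=1 -> mex({0, 1, 2}) = 3
G(4): splits (0,3):0^3=3 (1,2):1^2=3 (0,2):0^2=2 (1,1):1^1=0 -> mex({0, 2, 3}) = 1
G(5): splits (0,4):0^1=1 (1,3):1^3=2 (2,2):2^2=0 (0,3):0^3=3 (1,2):1^2=3 -> mex({0, 1, 2, 3}) = 4
G(6) = mex({0, 1, 2, 4}) = 3
G(7) = mex({0, 1, 3, 4, 5}) = 2
G(8) = mex({0, 2, 3, 5, 6}) = 1
G(9) = mex({0, 1, 2, 3, 6, 7}) = 4
G(10) = mex({0, 1, 3, 4, 5, 7}) = 2
G(11) = mex({0, 1, 2, 3, 4, 5}) = 6
G(12) = mex({0, 1, 2, 3, 5, 6, 7}) = 4
G(13) = mex({0, 2, 3, 4, 6, 7}) = 1
G(14) = mex({0, 1, 4, 5, 6, 7}) = 2
G(15) = mex({0, 1, 2, 3, 4, 5, 6}) = 7
G(16) = mex({0, 2, 3, 5, 6, 7}) = 1
G(17) = mex({0, 1, 2, 3, 5, 6, 7}) = 4
G(18) = mex({0, 1, 2, 4, 5, 6}) = 3
G(19) = mex({0, 1, 3, 4, 5, 7}) = 2
G(20) = mex({0, 2, 3, 4, 5, 6, 7}) = 1
G(21) = mex({0, 1, 2, 3, 5, 6, 7}) = 4
G(22) = mex({0, 1, 2, 3, 4, 5, 7}) = 6
G(23) = mex({0, 1, 2, 3, 4, 5, 6}) = 7
G(24) = mex({0, 1, 2, 3, 5, 6, 7}) = 4
G(25) = mex({0, 2, 3, 4, 6, 7}) = 1
G(26) = mex({0, 1, 3, 4, 5, 6, 7}) = 2
G(27) = mex({0, 1, 2, 3, 4, 5, 6, 7}) = 8
G(28) = mex({0, 1, 2, 3, 4, 6, 7, 8}) = 5
G(29) = mex({0, 1, 2, 3, 5, 6, 7, 8, 9}) = 4
G(30) = mex({0, 1, 2, 3, 4, 5, 6, 9, 10}) = 7
G(31) = mex({0, 1, 3, 4, 5, 7, 10, 11}) = 2
G(32) = mex({0, 2, 3, 4, 5, 6, 7, 9, 11}) = 1
G(33) = mex({0, 1, 2, 3, 4, 5, 6, 7, 9, 12}) = 8
G(34) = mex({0, 1, 2, 3, 4, 5, 7, 8, 11, 12}) = 6
G(35) = mex({0, 1, 2, 3, 4, 5, 6, 8, 9, 10, 11}) = 7
G(36) = mex({0, 1, 2, 3, 5, 6, 7, 9, 10}) = 4
G(37) = mex({0, 2, 3, 4, 6, 7, 9, 10, 11, 12}) = 1
G(38) = mex({0, 1, 3, 4, 5, 6, 7, 9, 10, 11, 12}) = 2
G(39) = mex({0, 1, 2, 4, 5, 6, 7, 9, 10, 12, 14}) = 3
G(40) = mex({0, 2, 3, 4, 6, 7, 11, 12, 14}) = 1
G(41) = mex({0, 1, 2, 3, 5, 6, 7, 9, 10, 11, 12}) = 4
G(42) = mex({0, 1, 2, 3, 4, 5, 6, 9, 10}) = 7
G(43) = mex({0, 1, 3, 4, 5, 7, 9, 10, 12, 15}) = 2
G(44) = mex({0, 2, 3, 4, 5, 6, 7, 9, 10, 12, 15}) = 1
G(45) = mex({0, 1, 2, 3, 4, 5, 6, 7, 9, 10, 12, 14}) = 8
G(46) = mex({0, 1, 3, 4, 5, 7, 8, 11, 12, 14}) = 2
G(47) = mex({0, 1, 2, 3, 4, 5, 6, 8, 9, 10, 11, 12}) = 7
G(48) = mex({0, 1, 2, 3, 5, 6, 7, 9, 10}) = 4
G(49) = mex({0, 2, 3, 4, 6, 7, 9, 10, 11, 12, 15}) = 1
G(50) = mex({0, 1, 4, 5, 6, 7, 9, 11, 12, 14, 15}) = 2
G(51) = mex({0, 1, 2, 3, 4, 5, 6, 7, 9, 12, 14, 15}) = 8
G(52) = mex({0, 2, 3, 4, 5, 6, 7, 8, 11, 12, 15}) = 1
G(53) = mex({0, 1, 2, 3, 5, 6, 7, 8, 9, 10, 11, 12}) = 4
G(54) = mex({0, 1, 2, 3, 4, 5, 6, 9, 10}) = 7
G(55) = mex({0, 1, 3, 4, 5, 7, 9, 10, 11, 12}) = 2
G(56) = mex({0, 2, 3, 4, 5, 6, 7, 9, 10, 11, 12, 13, 14}) = 1
G(57) = mex({0, 1, 2, 3, 5, 6, 7, 9, 10, 12, 13, 14, 15}) = 4
G(58) = mex({0, 1, 3, 4, 5, 7, 11, 12, 14, 15}) = 2
G(59) = mex({0, 1, 2, 3, 4, 5, 6, 9, 10, 11, 12, 15}) = 7
Therefore G(59) = 7.

7


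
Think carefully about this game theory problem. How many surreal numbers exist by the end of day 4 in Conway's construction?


Day 0: {|} = 0 is born. Count = 1.
Day n: the number of surreal numbers born by day n is 2^(n+1) - 1.
By day 0: 2^1 - 1 = 1
By day 1: 2^2 - 1 = 3
By day 2: 2^3 - 1 = 7
By day 3: 2^4 - 1 = 15
By day 4: 2^5 - 1 = 31
By day 4: 31 surreal numbers.

31


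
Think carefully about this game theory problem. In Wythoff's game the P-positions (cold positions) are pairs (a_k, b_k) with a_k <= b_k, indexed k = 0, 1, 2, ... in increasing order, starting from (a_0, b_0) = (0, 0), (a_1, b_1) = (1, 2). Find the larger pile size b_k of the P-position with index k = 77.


By Wythoff's theorem, a_k = floor(k * phi) and b_k = floor(k * phi^2) = a_k + k, where phi = (1 + sqrt(5))/2 is the golden ratio.
phi = (1 + sqrt(5))/2 = 1.618034
phi^2 = phi + 1 = 2.618034
k = 77
k * phi^2 = 77 * 2.618034 = 201.588617
b_77 = floor(k * phi^2) = 201 (check: a_77 + k = 124 + 77 = 201)

201


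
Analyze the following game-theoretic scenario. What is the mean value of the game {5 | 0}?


Game = {5 | 0}, a switch {a | b} with numbers a > b.
Its thermograph has left wall a - t and right wall b + t, which meet at t = (a - b)/2, where both equal (a + b)/2. So the mast (mean value) is at (a + b)/2.
Mean = (5 + (0))/2 = 5/2 = 5/2

5/2


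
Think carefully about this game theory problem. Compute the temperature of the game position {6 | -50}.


The game is {6 | -50}, a switch {a | b} with numbers a > b.
Cooling {a | b} by t gives {a - t | b + t}, which stops being hot when a - t = b + t, i.e. at t = (a - b)/2. So the temperature of a switch is (a - b)/2.
Temperature = (Left option - Right option) / 2
= (6 - (-50)) / 2
= 56 / 2
= 28

28


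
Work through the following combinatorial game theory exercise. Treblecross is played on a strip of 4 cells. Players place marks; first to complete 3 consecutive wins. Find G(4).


Treblecross: place X on empty cells; 3-in-a-row wins.
Playing within two cells of an existing X lets the opponent win at once, so sensible play treats the cells i-2..i+2 around each X as dead. The player left with no safe cell loses, so this is a normal-play take-away game on strips of safe cells.
Placing X at cell i (0-indexed) of a strip of k safe cells leaves independent strips of sizes max(0, i-2) and max(0, k-i-3). Hence G(k) = mex{ G(max(0,i-2)) XOR G(max(0,k-i-3)) : 0 <= i < k }, with G(0) = 0.
G(1): splits (0,0):0^0=0 -> mex({0}) = 1
G(2): splits (0,0):0^0=0 -> mex({0}) = 1
G(3): splits (0,0):0^0=0 -> mex({0}) = 1
G(4): splits (0,1):0^1=1 (0,0):0^0=0 -> mex({0, 1}) = 2
Therefore G(4) = 2.

2


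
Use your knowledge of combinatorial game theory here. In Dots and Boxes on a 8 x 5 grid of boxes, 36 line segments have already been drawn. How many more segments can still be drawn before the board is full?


Grid: 8 x 5 boxes, i.e. 9 rows and 6 columns of dots.
Horizontal edges: (rows + 1) * cols = 9 * 5 = 45
Vertical edges: rows * (cols + 1) = 8 * 6 = 48
Total edges: 45 + 48 = 93
Edges drawn: 36
Remaining: 93 - 36 = 57

57


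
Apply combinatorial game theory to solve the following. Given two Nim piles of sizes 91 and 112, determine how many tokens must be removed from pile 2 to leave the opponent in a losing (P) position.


Piles: 91 and 112
Current XOR: 91 XOR 112 = 43 (non-zero, so this is an N-position).
To make the XOR zero, we need to find a move that balances the piles.
For pile 2 (size 112): target = 112 XOR 43 = 91
We reduce pile 2 from 112 to 91.
Tokens removed: 112 - 91 = 21
Verification: 91 XOR 91 = 0

21


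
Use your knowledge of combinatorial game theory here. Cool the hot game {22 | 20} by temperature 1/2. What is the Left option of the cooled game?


Original game: {22 | 20} (a switch {a | b} with a > b).
Cooling by t (for t below the temperature (a - b)/2 = 1) taxes each move by t: {a | b} cooled by t is {a - t | b + t}.
Cooling amount: t = 1/2
Cooled Left option: 22 - 1/2 = 43/2
Cooled Right option: 20 + 1/2 = 41/2
Cooled game: {43/2 | 41/2}
Left option = 43/2

43/2


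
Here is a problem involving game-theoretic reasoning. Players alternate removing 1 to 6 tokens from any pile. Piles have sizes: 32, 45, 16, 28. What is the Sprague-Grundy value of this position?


Subtraction set: {1, 2, 3, 4, 5, 6}
For this subtraction set, G(n) = n mod 7 (period = max + 1 = 7).
Pile 1 (size 32): G(32) = 32 mod 7 = 4
Pile 2 (size 45): G(45) = 45 mod 7 = 3
Pile 3 (size 16): G(16) = 16 mod 7 = 2
Pile 4 (size 28): G(28) = 28 mod 7 = 0
Total Grundy value = XOR of all: 4 XOR 3 XOR 2 XOR 0 = 5

5


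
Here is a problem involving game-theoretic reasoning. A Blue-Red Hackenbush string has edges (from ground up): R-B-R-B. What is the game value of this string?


Edges (from ground): R-B-R-B
By Berlekamp's sign-expansion rule, a Blue-Red Hackenbush stalk has the value of the surreal number whose sign sequence is the edge sequence with B -> + and R -> -.
Sign sequence: -+-+
Trace the sign expansion in the surreal number tree, starting from 0:
Edge 1: R (sign -) -> bounds (-inf, 0), value = -1
Edge 2: B (sign +) -> bounds (-1, 0), value = -1/2
Edge 3: R (sign -) -> bounds (-1, -1/2), value = -3/4
Edge 4: B (sign +) -> bounds (-3/4, -1/2), value = -5/8
Game value = -5/8

-5/8


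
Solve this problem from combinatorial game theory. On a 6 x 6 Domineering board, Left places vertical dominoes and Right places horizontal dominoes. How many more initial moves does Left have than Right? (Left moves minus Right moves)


Board is 6 x 6 (rows x cols).
Left (vertical) placements: (rows-1) * cols = 5 * 6 = 30
Right (horizontal) placements: rows * (cols-1) = 6 * 5 = 30
Advantage = Left - Right = 30 - 30 = 0

0


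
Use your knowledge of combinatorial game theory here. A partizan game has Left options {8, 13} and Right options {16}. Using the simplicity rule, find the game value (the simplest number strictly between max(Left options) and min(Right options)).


Left options: {8, 13}, max = 13
Right options: {16}, min = 16
All options are numbers and max(Left) < min(Right), so by the simplicity theorem the value is the simplest (earliest-born) number strictly between 13 and 16.
Integers 14 through 15 all lie strictly between 13 and 16.
Among integers, the simplest (lowest birthday = smallest |n|; 0 is born on day 0, +-n on day n) is 14.
No non-integer in the interval can be simpler: if x is a non-integer in the interval, then floor(x) or ceil(x) also lies in the interval (the interval contains an integer), and both are proper prefixes of x's sign expansion, i.e. born earlier. So the game value is 14.
Game value = 14

14
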